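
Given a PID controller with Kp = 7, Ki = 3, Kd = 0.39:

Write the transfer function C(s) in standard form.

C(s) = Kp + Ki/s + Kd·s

Substituting values: C(s) = 7 + 3/s + 0.39s = (0.39s² + 7s + 3)/s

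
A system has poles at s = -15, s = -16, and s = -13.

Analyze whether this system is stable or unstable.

All poles are in the left half-plane. System is stable.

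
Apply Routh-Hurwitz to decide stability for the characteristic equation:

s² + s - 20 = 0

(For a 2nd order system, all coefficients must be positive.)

Coefficients: 1, 1, -20. c=-20 not positive, so system is unstable.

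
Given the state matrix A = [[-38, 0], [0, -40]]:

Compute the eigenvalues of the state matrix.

For diagonal matrix, eigenvalues are diagonal entries: λ₁ = -38, λ₂ = -40.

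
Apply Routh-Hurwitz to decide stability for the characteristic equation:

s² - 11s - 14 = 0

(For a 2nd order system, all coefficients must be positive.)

Coefficients: 1, -11, -14. b=-11, c=-14 not positive, so system is unstable.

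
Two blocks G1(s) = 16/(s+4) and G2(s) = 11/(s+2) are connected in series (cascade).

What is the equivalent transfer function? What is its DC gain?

Series: multiply transfer functions. G_eq = 16/(s+4) × 11/(s+2) = 176/((s+4)(s+2)). DC gain = 176/(4×2) = 22.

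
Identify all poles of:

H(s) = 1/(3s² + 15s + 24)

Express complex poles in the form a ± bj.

Discriminant = 15² - 4×3×24 = 225 - 288 = -63 < 0, so the poles are a complex conjugate pair s = (-15 ± j√63)/(2×3). Real part = -15/(2×3) = -15/6 = -2.5; imaginary part = ±√63/(2×3) ≈ 1.3229. Poles: s = -2.5 ± 1.3229j.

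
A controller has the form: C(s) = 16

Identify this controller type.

This is a Proportional (P) controller.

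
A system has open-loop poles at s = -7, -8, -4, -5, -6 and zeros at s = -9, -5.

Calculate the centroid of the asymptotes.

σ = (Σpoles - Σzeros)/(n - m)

σ = (Σpoles - Σzeros)/(n - m) = (-30 - (-14))/(5 - 2) = -16/3 = -5.33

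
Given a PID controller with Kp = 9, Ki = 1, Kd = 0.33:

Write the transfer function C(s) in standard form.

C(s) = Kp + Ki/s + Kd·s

Substituting values: C(s) = 9 + 1/s + 0.33s = (0.33s² + 9s + 1)/s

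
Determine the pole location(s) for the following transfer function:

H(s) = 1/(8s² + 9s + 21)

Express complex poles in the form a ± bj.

Discriminant = 9² - 4×8×21 = 81 - 672 = -591 < 0, so the poles are a complex conjugate pair s = (-9 ± j√591)/(2×8). Real part = -9/(2×8) = -9/16 = -0.5625; imaginary part = ±√591/(2×8) ≈ 1.5194. Poles: s = -0.5625 ± 1.5194j.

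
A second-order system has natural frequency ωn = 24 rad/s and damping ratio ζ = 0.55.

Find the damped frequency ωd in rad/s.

ωd = ωn√(1 - ζ²) = 24√(1 - 0.55²) = 20.04 rad/s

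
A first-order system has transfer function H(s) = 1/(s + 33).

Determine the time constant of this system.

For H(s) = 1/(s + 1/τ), the pole is at -1/τ = -33, so τ = 1/33 = 0.0303 s.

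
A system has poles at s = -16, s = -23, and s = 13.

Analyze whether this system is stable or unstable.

Pole(s) at s = 13 are not in the left half-plane. System is unstable.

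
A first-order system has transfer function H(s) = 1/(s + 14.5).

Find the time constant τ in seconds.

For H(s) = 1/(s + 1/τ), the pole is at -1/τ = -14.5, so τ = 1/14.5 = 0.0690 s.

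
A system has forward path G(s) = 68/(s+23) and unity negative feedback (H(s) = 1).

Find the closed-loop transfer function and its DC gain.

T(s) = G/(1+GH) = [68/(s+23)] / [1 + 68/(s+23)] = 68/(s+23+68) = 68/(s+91). DC gain = 68/91 = 0.7473.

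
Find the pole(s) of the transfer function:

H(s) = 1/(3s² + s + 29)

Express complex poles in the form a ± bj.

Discriminant = 1² - 4×3×29 = 1 - 348 = -347 < 0, so the poles are a complex conjugate pair s = (-1 ± j√347)/(2×3). Real part = -1/(2×3) = -1/6 ≈ -0.1667; imaginary part = ±√347/(2×3) ≈ 3.1047. Poles: s = -0.1667 ± 3.1047j.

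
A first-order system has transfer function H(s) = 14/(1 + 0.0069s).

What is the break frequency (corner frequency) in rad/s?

Corner frequency = 1/τ = 1/0.0069 = 144.928 rad/s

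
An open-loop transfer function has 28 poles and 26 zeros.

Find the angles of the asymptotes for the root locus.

n - m = 28 - 26 = 2. Angles: θk = (2k + 1)·180°/2 = 90°, 270°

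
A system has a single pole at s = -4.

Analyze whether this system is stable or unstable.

Pole at s = -4 is in the left half-plane. Stable.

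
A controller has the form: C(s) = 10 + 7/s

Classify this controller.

This is a Proportional-Integral (PI) controller.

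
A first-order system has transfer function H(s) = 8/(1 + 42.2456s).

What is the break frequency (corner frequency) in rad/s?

Corner frequency = 1/τ = 1/42.2456 = 0.024 rad/s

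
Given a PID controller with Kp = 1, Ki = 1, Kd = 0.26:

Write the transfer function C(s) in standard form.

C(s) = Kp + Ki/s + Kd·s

Substituting values: C(s) = 1 + 1/s + 0.26s = (0.26s² + s + 1)/s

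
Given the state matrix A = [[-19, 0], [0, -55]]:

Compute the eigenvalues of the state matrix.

For diagonal matrix, eigenvalues are diagonal entries: λ₁ = -19, λ₂ = -55.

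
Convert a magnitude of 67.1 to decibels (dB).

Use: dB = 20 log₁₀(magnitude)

dB = 20 log₁₀(67.1) = 36.5 dB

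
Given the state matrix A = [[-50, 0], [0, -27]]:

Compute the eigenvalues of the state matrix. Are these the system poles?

For diagonal matrix, eigenvalues are diagonal entries: λ₁ = -50, λ₂ = -27. Eigenvalues of A = system poles.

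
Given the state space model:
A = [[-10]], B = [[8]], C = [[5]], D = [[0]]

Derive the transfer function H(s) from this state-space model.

(sI - A)⁻¹ = 1/(s + 10). H(s) = 5 × 8/(s + 10) + 0 = 40/(s + 10).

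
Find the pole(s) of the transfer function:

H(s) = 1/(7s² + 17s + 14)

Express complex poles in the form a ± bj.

Discriminant = 17² - 4×7×14 = 289 - 392 = -103 < 0, so the poles are a complex conjugate pair s = (-17 ± j√103)/(2×7). Real part = -17/(2×7) = -17/14 ≈ -1.2143; imaginary part = ±√103/(2×7) ≈ 0.7249. Poles: s = -1.2143 ± 0.7249j.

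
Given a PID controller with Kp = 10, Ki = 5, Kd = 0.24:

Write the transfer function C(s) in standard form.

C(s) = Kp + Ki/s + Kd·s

Substituting values: C(s) = 10 + 5/s + 0.24s = (0.24s² + 10s + 5)/s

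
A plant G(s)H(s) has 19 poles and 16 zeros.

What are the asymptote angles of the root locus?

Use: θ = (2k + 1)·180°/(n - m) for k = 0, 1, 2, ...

n - m = 19 - 16 = 3. Angles: θk = (2k + 1)·180°/3 = 60°, 180°, 300°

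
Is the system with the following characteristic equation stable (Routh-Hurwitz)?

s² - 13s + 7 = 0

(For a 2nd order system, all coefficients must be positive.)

Coefficients: 1, -13, 7. b=-13 not positive, so system is unstable.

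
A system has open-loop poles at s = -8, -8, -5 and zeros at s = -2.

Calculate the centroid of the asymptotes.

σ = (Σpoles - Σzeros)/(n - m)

σ = (Σpoles - Σzeros)/(n - m) = (-21 - (-2))/(3 - 1) = -19/2 = -9.5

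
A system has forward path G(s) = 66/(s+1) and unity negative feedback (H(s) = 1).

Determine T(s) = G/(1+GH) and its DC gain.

T(s) = G/(1+GH) = [66/(s+1)] / [1 + 66/(s+1)] = 66/(s+1+66) = 66/(s+67). DC gain = 66/67 = 0.9851.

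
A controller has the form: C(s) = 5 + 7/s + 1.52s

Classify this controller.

This is a Proportional-Integral-Derivative (PID) controller.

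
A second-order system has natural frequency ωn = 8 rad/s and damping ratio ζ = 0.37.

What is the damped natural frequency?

ωd = ωn√(1 - ζ²) = 8√(1 - 0.37²) = 7.43 rad/s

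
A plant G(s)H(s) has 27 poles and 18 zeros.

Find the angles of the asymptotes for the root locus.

n - m = 27 - 18 = 9. Angles: θk = (2k + 1)·180°/9 = 20°, 60°, 100°, 140°, 180°, 220°, 260°, 300°, 340°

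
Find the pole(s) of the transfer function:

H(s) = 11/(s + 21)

Pole is where denominator = 0: s + 21 = 0, so s = -21.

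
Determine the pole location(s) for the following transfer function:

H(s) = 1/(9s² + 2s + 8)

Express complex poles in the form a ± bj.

Discriminant = 2² - 4×9×8 = 4 - 288 = -284 < 0, so the poles are a complex conjugate pair s = (-2 ± j√284)/(2×9). Real part = -2/(2×9) = -2/18 ≈ -0.1111; imaginary part = ±√284/(2×9) ≈ 0.9362. Poles: s = -0.1111 ± 0.9362j.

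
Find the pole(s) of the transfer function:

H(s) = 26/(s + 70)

Pole is where denominator = 0: s + 70 = 0, so s = -70.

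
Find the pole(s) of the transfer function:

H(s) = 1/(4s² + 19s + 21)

Discriminant = 19² - 4×4×21 = 361 - 336 = 25 > 0, so two distinct real poles. Using quadratic formula: s = (-19 ± √25)/(2×4) = (-19 ± √25)/8, with √25 = 5. s₁ = -14/8 = -1.75, s₂ = -24/8 = -3. Poles: s₁ = -1.75, s₂ = -3.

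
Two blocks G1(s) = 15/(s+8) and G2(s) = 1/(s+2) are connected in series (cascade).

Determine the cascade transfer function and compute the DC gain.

Series: multiply transfer functions. G_eq = 15/(s+8) × 1/(s+2) = 15/((s+8)(s+2)). DC gain = 15/(8×2) = 0.9375.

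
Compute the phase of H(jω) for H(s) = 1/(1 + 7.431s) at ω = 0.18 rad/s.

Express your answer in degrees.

Phase = -arctan(ωτ) = -arctan(0.18 × 7.431) = -53.2°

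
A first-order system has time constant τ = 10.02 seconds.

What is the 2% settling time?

For first-order system, 2% settling time ≈ 4τ = 4 × 10.02 = 40.08 s.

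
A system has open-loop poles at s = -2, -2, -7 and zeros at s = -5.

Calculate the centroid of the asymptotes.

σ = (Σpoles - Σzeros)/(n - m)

σ = (Σpoles - Σzeros)/(n - m) = (-11 - (-5))/(3 - 1) = -6/2 = -3.0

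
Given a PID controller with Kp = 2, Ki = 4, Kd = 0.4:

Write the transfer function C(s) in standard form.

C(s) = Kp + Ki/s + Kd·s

Substituting values: C(s) = 2 + 4/s + 0.4s = (0.4s² + 2s + 4)/s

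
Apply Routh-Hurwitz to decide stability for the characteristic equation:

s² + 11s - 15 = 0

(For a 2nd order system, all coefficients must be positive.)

Coefficients: 1, 11, -15. c=-15 not positive, so system is unstable.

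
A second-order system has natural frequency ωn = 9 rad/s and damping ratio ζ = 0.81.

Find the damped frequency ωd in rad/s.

ωd = ωn√(1 - ζ²) = 9√(1 - 0.81²) = 5.28 rad/s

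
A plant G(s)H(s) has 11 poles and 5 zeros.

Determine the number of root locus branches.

Root locus has n branches where n = number of poles = 11.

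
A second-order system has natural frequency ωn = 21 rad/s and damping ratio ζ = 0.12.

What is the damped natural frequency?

ωd = ωn√(1 - ζ²) = 21√(1 - 0.12²) = 20.85 rad/s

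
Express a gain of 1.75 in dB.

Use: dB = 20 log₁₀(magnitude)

dB = 20 log₁₀(1.75) = 4.9 dB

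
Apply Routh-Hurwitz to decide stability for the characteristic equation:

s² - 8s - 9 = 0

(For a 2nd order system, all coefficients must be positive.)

Coefficients: 1, -8, -9. b=-8, c=-9 not positive, so system is unstable.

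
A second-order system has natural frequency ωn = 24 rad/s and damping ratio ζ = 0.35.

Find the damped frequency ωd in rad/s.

ωd = ωn√(1 - ζ²) = 24√(1 - 0.35²) = 22.48 rad/s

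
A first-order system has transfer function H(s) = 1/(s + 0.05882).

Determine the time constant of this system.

For H(s) = 1/(s + 1/τ), the pole is at -1/τ = -0.05882, so τ = 1/0.05882 = 17 s.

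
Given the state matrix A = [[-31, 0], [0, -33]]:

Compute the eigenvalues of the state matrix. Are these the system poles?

For diagonal matrix, eigenvalues are diagonal entries: λ₁ = -31, λ₂ = -33. Eigenvalues of A = system poles.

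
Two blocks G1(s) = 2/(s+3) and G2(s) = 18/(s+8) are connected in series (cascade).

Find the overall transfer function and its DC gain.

Series: multiply transfer functions. G_eq = 2/(s+3) × 18/(s+8) = 36/((s+3)(s+8)). DC gain = 36/(3×8) = 1.5.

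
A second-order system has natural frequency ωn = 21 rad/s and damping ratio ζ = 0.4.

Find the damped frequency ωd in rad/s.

ωd = ωn√(1 - ζ²) = 21√(1 - 0.4²) = 19.25 rad/s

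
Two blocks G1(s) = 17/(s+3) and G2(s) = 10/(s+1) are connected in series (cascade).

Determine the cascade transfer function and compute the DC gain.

Series: multiply transfer functions. G_eq = 17/(s+3) × 10/(s+1) = 170/((s+3)(s+1)). DC gain = 170/(3×1) = 56.6667.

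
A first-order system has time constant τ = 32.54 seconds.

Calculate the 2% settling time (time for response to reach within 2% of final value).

For first-order system, 2% settling time ≈ 4τ = 4 × 32.54 = 130.16 s.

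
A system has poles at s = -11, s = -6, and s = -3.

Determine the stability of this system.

All poles are in the left half-plane. System is stable.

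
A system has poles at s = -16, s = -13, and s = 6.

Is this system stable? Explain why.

Pole(s) at s = 6 are not in the left half-plane. System is unstable.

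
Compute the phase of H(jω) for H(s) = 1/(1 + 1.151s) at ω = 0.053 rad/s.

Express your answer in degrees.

Phase = -arctan(ωτ) = -arctan(0.053 × 1.151) = -3.5°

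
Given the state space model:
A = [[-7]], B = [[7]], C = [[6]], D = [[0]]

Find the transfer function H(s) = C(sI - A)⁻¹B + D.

(sI - A)⁻¹ = 1/(s + 7). H(s) = 6 × 7/(s + 7) + 0 = 42/(s + 7).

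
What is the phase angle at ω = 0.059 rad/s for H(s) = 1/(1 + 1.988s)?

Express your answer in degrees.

Phase = -arctan(ωτ) = -arctan(0.059 × 1.988) = -6.7°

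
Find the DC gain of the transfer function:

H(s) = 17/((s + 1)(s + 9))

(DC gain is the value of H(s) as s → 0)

DC gain = H(0) = 17/(1 × 9) = 17/9 = 1.8889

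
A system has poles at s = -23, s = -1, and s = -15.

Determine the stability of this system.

All poles are in the left half-plane. System is stable.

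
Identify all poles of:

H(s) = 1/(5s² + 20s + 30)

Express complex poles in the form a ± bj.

Discriminant = 20² - 4×5×30 = 400 - 600 = -200 < 0, so the poles are a complex conjugate pair s = (-20 ± j√200)/(2×5). Real part = -20/(2×5) = -20/10 = -2; imaginary part = ±√200/(2×5) ≈ 1.4142. Poles: s = -2 ± 1.4142j.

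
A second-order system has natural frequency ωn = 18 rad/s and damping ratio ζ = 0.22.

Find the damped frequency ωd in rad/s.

ωd = ωn√(1 - ζ²) = 18√(1 - 0.22²) = 17.56 rad/s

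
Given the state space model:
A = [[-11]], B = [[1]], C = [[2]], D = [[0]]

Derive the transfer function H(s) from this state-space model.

(sI - A)⁻¹ = 1/(s + 11). H(s) = 2 × 1/(s + 11) + 0 = 2/(s + 11).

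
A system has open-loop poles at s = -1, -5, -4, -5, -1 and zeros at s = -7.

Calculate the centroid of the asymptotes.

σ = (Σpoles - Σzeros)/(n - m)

σ = (Σpoles - Σzeros)/(n - m) = (-16 - (-7))/(5 - 1) = -9/4 = -2.25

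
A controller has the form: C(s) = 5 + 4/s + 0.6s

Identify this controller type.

This is a Proportional-Integral-Derivative (PID) controller.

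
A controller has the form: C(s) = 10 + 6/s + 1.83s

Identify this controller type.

This is a Proportional-Integral-Derivative (PID) controller.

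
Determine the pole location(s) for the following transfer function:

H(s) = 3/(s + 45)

Pole is where denominator = 0: s + 45 = 0, so s = -45.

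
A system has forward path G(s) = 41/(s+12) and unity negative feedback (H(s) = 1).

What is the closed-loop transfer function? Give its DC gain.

T(s) = G/(1+GH) = [41/(s+12)] / [1 + 41/(s+12)] = 41/(s+12+41) = 41/(s+53). DC gain = 41/53 = 0.7736.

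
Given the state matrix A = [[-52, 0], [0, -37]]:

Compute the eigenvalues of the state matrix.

For diagonal matrix, eigenvalues are diagonal entries: λ₁ = -52, λ₂ = -37.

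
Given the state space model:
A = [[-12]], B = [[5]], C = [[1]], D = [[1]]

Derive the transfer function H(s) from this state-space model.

(sI - A)⁻¹ = 1/(s + 12). H(s) = 1×5/(s + 12) + 1 = (s + 17)/(s + 12).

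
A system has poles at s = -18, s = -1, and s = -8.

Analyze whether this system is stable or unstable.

All poles are in the left half-plane. System is stable.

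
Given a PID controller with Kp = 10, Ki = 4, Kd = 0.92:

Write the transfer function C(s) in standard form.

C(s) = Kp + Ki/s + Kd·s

Substituting values: C(s) = 10 + 4/s + 0.92s = (0.92s² + 10s + 4)/s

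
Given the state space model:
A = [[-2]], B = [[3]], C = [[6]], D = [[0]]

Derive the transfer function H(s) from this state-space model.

(sI - A)⁻¹ = 1/(s + 2). H(s) = 6 × 3/(s + 2) + 0 = 18/(s + 2).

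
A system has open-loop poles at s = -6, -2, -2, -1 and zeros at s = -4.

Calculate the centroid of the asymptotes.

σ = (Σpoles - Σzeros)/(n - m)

σ = (Σpoles - Σzeros)/(n - m) = (-11 - (-4))/(4 - 1) = -7/3 = -2.33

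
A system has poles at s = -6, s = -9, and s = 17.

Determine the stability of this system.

Pole(s) at s = 17 are not in the left half-plane. System is unstable.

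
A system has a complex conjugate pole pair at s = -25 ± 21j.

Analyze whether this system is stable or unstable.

Real part of poles is -25 (< 0, left half-plane). Stable.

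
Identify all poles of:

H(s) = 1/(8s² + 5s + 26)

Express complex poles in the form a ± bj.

Discriminant = 5² - 4×8×26 = 25 - 832 = -807 < 0, so the poles are a complex conjugate pair s = (-5 ± j√807)/(2×8). Real part = -5/(2×8) = -5/16 = -0.3125; imaginary part = ±√807/(2×8) ≈ 1.7755. Poles: s = -0.3125 ± 1.7755j.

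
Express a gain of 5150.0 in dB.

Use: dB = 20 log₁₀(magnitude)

dB = 20 log₁₀(5150.0) = 74.2 dB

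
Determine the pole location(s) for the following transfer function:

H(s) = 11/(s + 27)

Pole is where denominator = 0: s + 27 = 0, so s = -27.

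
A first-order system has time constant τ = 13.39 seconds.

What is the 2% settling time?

For first-order system, 2% settling time ≈ 4τ = 4 × 13.39 = 53.56 s.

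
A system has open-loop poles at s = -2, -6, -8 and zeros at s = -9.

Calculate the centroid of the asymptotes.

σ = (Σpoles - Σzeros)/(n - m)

σ = (Σpoles - Σzeros)/(n - m) = (-16 - (-9))/(3 - 1) = -7/2 = -3.5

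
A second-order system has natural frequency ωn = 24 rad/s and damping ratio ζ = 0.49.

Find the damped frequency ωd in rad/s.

ωd = ωn√(1 - ζ²) = 24√(1 - 0.49²) = 20.92 rad/s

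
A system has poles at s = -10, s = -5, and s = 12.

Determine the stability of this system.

Pole(s) at s = 12 are not in the left half-plane. System is unstable.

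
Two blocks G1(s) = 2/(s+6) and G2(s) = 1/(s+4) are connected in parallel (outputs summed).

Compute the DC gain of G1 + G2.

Parallel: G_eq = G1 + G2. DC gain = G1(0) + G2(0) = 2/6 + 1/4 = 0.3333 + 0.25 = 0.5833.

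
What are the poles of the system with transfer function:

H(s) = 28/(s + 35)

Pole is where denominator = 0: s + 35 = 0, so s = -35.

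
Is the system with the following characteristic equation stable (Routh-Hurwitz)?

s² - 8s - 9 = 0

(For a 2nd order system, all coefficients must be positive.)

Coefficients: 1, -8, -9. b=-8, c=-9 not positive, so system is unstable.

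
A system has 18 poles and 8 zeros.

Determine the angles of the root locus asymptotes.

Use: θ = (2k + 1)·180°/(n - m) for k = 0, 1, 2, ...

n - m = 18 - 8 = 10. Angles: θk = (2k + 1)·180°/10 = 18°, 54°, 90°, 126°, 162°, 198°, 234°, 270°, 306°, 342°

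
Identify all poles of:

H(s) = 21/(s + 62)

Pole is where denominator = 0: s + 62 = 0, so s = -62.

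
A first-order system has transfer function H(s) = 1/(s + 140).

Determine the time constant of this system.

For H(s) = 1/(s + 1/τ), the pole is at -1/τ = -140, so τ = 1/140 = 0.0071 s.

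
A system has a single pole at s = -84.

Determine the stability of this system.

Pole at s = -84 is in the left half-plane. Stable.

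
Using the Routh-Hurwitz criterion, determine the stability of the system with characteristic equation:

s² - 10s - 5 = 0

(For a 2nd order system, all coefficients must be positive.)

Coefficients: 1, -10, -5. b=-10, c=-5 not positive, so system is unstable.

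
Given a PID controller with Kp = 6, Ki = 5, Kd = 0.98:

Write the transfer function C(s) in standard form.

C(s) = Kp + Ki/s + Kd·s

Substituting values: C(s) = 6 + 5/s + 0.98s = (0.98s² + 6s + 5)/s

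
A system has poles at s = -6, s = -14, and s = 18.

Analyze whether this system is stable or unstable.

Pole(s) at s = 18 are not in the left half-plane. System is unstable.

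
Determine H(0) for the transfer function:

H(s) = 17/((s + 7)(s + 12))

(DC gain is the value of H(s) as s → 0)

DC gain = H(0) = 17/(7 × 12) = 17/84 = 0.2024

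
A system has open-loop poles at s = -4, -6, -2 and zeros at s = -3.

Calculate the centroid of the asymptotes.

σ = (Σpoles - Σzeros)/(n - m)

σ = (Σpoles - Σzeros)/(n - m) = (-12 - (-3))/(3 - 1) = -9/2 = -4.5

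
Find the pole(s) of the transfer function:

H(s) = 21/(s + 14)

Pole is where denominator = 0: s + 14 = 0, so s = -14.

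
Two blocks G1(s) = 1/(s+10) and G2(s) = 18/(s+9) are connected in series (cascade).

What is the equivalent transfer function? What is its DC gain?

Series: multiply transfer functions. G_eq = 1/(s+10) × 18/(s+9) = 18/((s+10)(s+9)). DC gain = 18/(10×9) = 0.2.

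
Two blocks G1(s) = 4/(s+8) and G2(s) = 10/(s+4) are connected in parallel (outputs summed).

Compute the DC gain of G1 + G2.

Parallel: G_eq = G1 + G2. DC gain = G1(0) + G2(0) = 4/8 + 10/4 = 0.5 + 2.5 = 3.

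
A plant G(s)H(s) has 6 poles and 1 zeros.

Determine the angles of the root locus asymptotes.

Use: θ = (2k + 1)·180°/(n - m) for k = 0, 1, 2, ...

n - m = 6 - 1 = 5. Angles: θk = (2k + 1)·180°/5 = 36°, 108°, 180°, 252°, 324°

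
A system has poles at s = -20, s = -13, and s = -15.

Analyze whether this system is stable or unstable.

All poles are in the left half-plane. System is stable.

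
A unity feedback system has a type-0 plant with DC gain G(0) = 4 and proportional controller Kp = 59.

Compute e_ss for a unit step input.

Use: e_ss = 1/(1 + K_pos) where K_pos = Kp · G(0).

K_pos = Kp · G(0) = 59 × 4 = 236. e_ss = 1/(1 + 236) = 0.0042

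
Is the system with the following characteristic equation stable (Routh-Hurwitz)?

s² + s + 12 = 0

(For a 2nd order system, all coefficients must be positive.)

Coefficients: 1, 1, 12. All positive, so system is stable.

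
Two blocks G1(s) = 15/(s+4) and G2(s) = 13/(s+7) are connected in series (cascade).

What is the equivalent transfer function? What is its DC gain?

Series: multiply transfer functions. G_eq = 15/(s+4) × 13/(s+7) = 195/((s+4)(s+7)). DC gain = 195/(4×7) = 6.9643.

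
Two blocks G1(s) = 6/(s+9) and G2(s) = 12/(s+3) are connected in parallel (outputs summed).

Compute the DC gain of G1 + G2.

Parallel: G_eq = G1 + G2. DC gain = G1(0) + G2(0) = 6/9 + 12/3 = 0.6667 + 4 = 4.6667.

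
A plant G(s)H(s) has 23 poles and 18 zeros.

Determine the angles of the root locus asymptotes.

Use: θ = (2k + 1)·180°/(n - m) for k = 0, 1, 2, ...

n - m = 23 - 18 = 5. Angles: θk = (2k + 1)·180°/5 = 36°, 108°, 180°, 252°, 324°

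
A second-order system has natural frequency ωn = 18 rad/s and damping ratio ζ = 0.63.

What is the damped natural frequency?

ωd = ωn√(1 - ζ²) = 18√(1 - 0.63²) = 13.98 rad/s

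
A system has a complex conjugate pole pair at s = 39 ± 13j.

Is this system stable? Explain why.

Real part of poles is 39 (> 0, right half-plane). Unstable.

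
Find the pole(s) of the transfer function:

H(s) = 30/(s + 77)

Pole is where denominator = 0: s + 77 = 0, so s = -77.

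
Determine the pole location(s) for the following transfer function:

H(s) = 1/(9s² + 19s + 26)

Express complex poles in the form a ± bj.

Discriminant = 19² - 4×9×26 = 361 - 936 = -575 < 0, so the poles are a complex conjugate pair s = (-19 ± j√575)/(2×9). Real part = -19/(2×9) = -19/18 ≈ -1.0556; imaginary part = ±√575/(2×9) ≈ 1.3322. Poles: s = -1.0556 ± 1.3322j.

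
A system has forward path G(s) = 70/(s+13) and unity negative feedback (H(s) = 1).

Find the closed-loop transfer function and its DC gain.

T(s) = G/(1+GH) = [70/(s+13)] / [1 + 70/(s+13)] = 70/(s+13+70) = 70/(s+83). DC gain = 70/83 = 0.8434.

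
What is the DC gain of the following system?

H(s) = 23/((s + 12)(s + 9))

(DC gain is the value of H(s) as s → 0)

DC gain = H(0) = 23/(12 × 9) = 23/108 = 0.2130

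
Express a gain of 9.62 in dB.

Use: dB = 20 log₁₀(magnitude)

dB = 20 log₁₀(9.62) = 19.7 dB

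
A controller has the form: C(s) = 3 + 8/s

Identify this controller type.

This is a Proportional-Integral (PI) controller.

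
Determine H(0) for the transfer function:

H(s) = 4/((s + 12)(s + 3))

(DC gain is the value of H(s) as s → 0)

DC gain = H(0) = 4/(12 × 3) = 4/36 = 0.1111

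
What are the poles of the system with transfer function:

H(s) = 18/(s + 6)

Pole is where denominator = 0: s + 6 = 0, so s = -6.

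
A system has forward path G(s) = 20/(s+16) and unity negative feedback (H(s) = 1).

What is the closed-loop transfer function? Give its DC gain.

T(s) = G/(1+GH) = [20/(s+16)] / [1 + 20/(s+16)] = 20/(s+16+20) = 20/(s+36). DC gain = 20/36 = 0.5556.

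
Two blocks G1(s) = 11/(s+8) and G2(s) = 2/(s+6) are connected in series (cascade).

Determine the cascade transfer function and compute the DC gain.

Series: multiply transfer functions. G_eq = 11/(s+8) × 2/(s+6) = 22/((s+8)(s+6)). DC gain = 22/(8×6) = 0.4583.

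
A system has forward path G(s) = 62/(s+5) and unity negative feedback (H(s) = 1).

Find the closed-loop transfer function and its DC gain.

T(s) = G/(1+GH) = [62/(s+5)] / [1 + 62/(s+5)] = 62/(s+5+62) = 62/(s+67). DC gain = 62/67 = 0.9254.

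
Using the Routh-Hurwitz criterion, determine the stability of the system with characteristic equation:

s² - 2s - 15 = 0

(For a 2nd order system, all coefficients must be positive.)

Coefficients: 1, -2, -15. b=-2, c=-15 not positive, so system is unstable.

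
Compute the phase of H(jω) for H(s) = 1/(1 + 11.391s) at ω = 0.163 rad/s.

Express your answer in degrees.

Phase = -arctan(ωτ) = -arctan(0.163 × 11.391) = -61.7°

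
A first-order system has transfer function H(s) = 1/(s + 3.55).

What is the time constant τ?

For H(s) = 1/(s + 1/τ), the pole is at -1/τ = -3.55, so τ = 1/3.55 = 0.2817 s.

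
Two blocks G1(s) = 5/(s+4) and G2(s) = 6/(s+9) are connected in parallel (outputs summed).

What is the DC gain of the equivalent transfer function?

Parallel: G_eq = G1 + G2. DC gain = G1(0) + G2(0) = 5/4 + 6/9 = 1.25 + 0.6667 = 1.9167.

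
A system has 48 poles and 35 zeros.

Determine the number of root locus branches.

Root locus has n branches where n = number of poles = 48.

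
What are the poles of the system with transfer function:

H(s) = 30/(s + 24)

Pole is where denominator = 0: s + 24 = 0, so s = -24.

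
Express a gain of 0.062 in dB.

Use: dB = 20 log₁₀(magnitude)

dB = 20 log₁₀(0.062) = -24.2 dB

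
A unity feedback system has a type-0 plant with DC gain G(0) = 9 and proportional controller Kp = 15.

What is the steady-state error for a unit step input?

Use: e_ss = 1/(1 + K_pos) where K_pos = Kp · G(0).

K_pos = Kp · G(0) = 15 × 9 = 135. e_ss = 1/(1 + 135) = 0.0074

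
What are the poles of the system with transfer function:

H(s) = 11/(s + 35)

Pole is where denominator = 0: s + 35 = 0, so s = -35.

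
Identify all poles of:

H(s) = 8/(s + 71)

Pole is where denominator = 0: s + 71 = 0, so s = -71.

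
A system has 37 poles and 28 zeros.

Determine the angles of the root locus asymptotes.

n - m = 37 - 28 = 9. Angles: θk = (2k + 1)·180°/9 = 20°, 60°, 100°, 140°, 180°, 220°, 260°, 300°, 340°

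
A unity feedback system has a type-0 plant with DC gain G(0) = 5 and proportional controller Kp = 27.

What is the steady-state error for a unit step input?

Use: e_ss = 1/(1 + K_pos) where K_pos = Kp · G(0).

K_pos = Kp · G(0) = 27 × 5 = 135. e_ss = 1/(1 + 135) = 0.0074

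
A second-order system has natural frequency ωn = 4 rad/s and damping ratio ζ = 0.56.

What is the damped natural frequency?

ωd = ωn√(1 - ζ²) = 4√(1 - 0.56²) = 3.31 rad/s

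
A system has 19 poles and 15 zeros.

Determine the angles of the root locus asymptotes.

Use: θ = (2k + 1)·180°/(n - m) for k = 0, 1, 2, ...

n - m = 19 - 15 = 4. Angles: θk = (2k + 1)·180°/4 = 45°, 135°, 225°, 315°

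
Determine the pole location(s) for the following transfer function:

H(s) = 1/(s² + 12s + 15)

Discriminant = 12² - 4×1×15 = 144 - 60 = 84 > 0, so two distinct real poles. Using quadratic formula: s = (-12 ± √84)/(2×1) = (-12 ± √84)/2, with √84 ≈ 9.1652. s₁ ≈ -1.4174, s₂ ≈ -10.5826. Poles: s₁ = -1.4174, s₂ = -10.5826.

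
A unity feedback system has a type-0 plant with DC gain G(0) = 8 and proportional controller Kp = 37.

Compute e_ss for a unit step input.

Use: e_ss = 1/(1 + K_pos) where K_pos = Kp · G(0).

K_pos = Kp · G(0) = 37 × 8 = 296. e_ss = 1/(1 + 296) = 0.0034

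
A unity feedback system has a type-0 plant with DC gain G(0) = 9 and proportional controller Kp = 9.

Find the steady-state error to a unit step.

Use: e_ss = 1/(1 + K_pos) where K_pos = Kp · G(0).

K_pos = Kp · G(0) = 9 × 9 = 81. e_ss = 1/(1 + 81) = 0.0122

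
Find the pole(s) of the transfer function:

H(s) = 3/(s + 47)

Pole is where denominator = 0: s + 47 = 0, so s = -47.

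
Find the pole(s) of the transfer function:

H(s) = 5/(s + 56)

Pole is where denominator = 0: s + 56 = 0, so s = -56.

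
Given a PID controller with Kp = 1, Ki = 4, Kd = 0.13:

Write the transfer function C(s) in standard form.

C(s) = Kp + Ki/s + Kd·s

Substituting values: C(s) = 1 + 4/s + 0.13s = (0.13s² + s + 4)/s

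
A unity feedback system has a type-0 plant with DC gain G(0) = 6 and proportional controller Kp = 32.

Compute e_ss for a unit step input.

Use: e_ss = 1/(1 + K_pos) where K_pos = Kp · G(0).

K_pos = Kp · G(0) = 32 × 6 = 192. e_ss = 1/(1 + 192) = 0.0052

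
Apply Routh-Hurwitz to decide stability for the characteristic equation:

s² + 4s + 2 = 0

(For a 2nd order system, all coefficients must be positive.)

Coefficients: 1, 4, 2. All positive, so system is stable.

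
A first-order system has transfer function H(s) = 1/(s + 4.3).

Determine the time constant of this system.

For H(s) = 1/(s + 1/τ), the pole is at -1/τ = -4.3, so τ = 1/4.3 = 0.2326 s.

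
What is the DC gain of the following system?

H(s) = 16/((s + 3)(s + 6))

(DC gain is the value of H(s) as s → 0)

DC gain = H(0) = 16/(3 × 6) = 16/18 = 0.8889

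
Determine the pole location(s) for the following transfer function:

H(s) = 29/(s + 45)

Pole is where denominator = 0: s + 45 = 0, so s = -45.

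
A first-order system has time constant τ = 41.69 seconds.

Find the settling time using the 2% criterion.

For first-order system, 2% settling time ≈ 4τ = 4 × 41.69 = 166.76 s.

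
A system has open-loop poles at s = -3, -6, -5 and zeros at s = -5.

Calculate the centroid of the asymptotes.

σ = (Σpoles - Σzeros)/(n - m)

σ = (Σpoles - Σzeros)/(n - m) = (-14 - (-5))/(3 - 1) = -9/2 = -4.5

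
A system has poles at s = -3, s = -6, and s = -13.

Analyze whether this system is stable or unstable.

All poles are in the left half-plane. System is stable.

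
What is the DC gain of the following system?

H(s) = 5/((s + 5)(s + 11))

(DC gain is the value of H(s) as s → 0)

DC gain = H(0) = 5/(5 × 11) = 5/55 = 0.0909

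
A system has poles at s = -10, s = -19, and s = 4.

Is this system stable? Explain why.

Pole(s) at s = 4 are not in the left half-plane. System is unstable.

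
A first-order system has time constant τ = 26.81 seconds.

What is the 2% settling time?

For first-order system, 2% settling time ≈ 4τ = 4 × 26.81 = 107.24 s.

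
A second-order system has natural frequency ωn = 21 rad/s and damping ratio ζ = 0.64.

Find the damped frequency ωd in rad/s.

ωd = ωn√(1 - ζ²) = 21√(1 - 0.64²) = 16.14 rad/s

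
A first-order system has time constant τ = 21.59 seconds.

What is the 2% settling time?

For first-order system, 2% settling time ≈ 4τ = 4 × 21.59 = 86.36 s.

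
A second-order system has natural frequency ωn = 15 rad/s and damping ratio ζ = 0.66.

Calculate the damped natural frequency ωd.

ωd = ωn√(1 - ζ²) = 15√(1 - 0.66²) = 11.27 rad/s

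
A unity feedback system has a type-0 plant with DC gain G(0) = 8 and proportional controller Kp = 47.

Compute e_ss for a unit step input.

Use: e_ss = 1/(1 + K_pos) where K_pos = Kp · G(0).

K_pos = Kp · G(0) = 47 × 8 = 376. e_ss = 1/(1 + 376) = 0.0027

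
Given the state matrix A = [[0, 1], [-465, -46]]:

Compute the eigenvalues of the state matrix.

det(A - λI) = λ² - (-46)λ + 465 = (λ - (-31))(λ - (-15)). Eigenvalues: -31, -15.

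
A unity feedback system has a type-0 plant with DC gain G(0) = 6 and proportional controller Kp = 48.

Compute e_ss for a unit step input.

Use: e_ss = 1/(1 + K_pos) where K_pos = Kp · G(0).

K_pos = Kp · G(0) = 48 × 6 = 288. e_ss = 1/(1 + 288) = 0.0035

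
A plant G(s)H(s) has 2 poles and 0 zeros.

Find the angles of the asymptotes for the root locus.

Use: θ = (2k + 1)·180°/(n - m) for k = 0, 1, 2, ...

n - m = 2 - 0 = 2. Angles: θk = (2k + 1)·180°/2 = 90°, 270°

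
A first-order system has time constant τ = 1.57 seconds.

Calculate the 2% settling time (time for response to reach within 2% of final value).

For first-order system, 2% settling time ≈ 4τ = 4 × 1.57 = 6.28 s.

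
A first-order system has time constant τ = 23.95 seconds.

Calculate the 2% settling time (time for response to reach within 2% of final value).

For first-order system, 2% settling time ≈ 4τ = 4 × 23.95 = 95.8 s.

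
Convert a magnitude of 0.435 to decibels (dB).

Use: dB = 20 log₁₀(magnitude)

dB = 20 log₁₀(0.435) = -7.2 dB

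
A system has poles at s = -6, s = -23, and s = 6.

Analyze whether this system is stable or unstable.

Pole(s) at s = 6 are not in the left half-plane. System is unstable.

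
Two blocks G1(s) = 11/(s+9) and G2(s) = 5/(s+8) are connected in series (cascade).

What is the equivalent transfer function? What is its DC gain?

Series: multiply transfer functions. G_eq = 11/(s+9) × 5/(s+8) = 55/((s+9)(s+8)). DC gain = 55/(9×8) = 0.7639.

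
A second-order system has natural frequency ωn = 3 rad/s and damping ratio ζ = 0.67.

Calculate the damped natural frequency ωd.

ωd = ωn√(1 - ζ²) = 3√(1 - 0.67²) = 2.23 rad/s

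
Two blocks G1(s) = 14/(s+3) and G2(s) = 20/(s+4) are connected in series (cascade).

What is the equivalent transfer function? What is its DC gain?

Series: multiply transfer functions. G_eq = 14/(s+3) × 20/(s+4) = 280/((s+3)(s+4)). DC gain = 280/(3×4) = 23.3333.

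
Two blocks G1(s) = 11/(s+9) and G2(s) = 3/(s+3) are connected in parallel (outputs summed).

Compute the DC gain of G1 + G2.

Parallel: G_eq = G1 + G2. DC gain = G1(0) + G2(0) = 11/9 + 3/3 = 1.2222 + 1 = 2.2222.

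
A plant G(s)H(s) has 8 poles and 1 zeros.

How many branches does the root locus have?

Root locus has n branches where n = number of poles = 8.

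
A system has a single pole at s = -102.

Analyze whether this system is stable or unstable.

Pole at s = -102 is in the left half-plane. Stable.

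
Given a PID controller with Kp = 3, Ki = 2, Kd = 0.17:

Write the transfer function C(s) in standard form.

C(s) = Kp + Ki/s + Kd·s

Substituting values: C(s) = 3 + 2/s + 0.17s = (0.17s² + 3s + 2)/s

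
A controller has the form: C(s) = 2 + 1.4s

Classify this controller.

This is a Proportional-Derivative (PD) controller.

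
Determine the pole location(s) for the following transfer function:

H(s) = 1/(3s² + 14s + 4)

Discriminant = 14² - 4×3×4 = 196 - 48 = 148 > 0, so two distinct real poles. Using quadratic formula: s = (-14 ± √148)/(2×3) = (-14 ± √148)/6, with √148 ≈ 12.1655. s₁ ≈ -0.3057, s₂ ≈ -4.3609. Poles: s₁ = -0.3057, s₂ = -4.3609.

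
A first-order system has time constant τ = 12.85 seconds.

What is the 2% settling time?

For first-order system, 2% settling time ≈ 4τ = 4 × 12.85 = 51.4 s.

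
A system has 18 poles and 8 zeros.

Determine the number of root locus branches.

Root locus has n branches where n = number of poles = 18.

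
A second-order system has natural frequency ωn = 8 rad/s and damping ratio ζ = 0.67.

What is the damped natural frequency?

ωd = ωn√(1 - ζ²) = 8√(1 - 0.67²) = 5.94 rad/s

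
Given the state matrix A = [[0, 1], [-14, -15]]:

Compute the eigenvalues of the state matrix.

det(A - λI) = λ² - (-15)λ + 14 = (λ - (-14))(λ - (-1)). Eigenvalues: -14, -1.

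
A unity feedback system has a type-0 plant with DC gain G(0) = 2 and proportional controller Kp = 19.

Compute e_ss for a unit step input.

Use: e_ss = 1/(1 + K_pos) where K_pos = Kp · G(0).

K_pos = Kp · G(0) = 19 × 2 = 38. e_ss = 1/(1 + 38) = 0.0256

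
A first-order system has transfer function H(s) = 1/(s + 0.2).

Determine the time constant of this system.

For H(s) = 1/(s + 1/τ), the pole is at -1/τ = -0.2, so τ = 1/0.2 = 5 s.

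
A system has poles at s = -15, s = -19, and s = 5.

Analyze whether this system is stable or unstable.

Pole(s) at s = 5 are not in the left half-plane. System is unstable.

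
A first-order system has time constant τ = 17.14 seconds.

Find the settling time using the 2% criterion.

For first-order system, 2% settling time ≈ 4τ = 4 × 17.14 = 68.56 s.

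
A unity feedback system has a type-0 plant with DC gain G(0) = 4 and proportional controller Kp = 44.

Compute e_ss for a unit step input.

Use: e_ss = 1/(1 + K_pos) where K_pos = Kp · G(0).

K_pos = Kp · G(0) = 44 × 4 = 176. e_ss = 1/(1 + 176) = 0.0056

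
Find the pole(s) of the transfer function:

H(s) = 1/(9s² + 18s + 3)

Discriminant = 18² - 4×9×3 = 324 - 108 = 216 > 0, so two distinct real poles. Using quadratic formula: s = (-18 ± √216)/(2×9) = (-18 ± √216)/18, with √216 ≈ 14.6969. s₁ ≈ -0.1835, s₂ ≈ -1.8165. Poles: s₁ = -0.1835, s₂ = -1.8165.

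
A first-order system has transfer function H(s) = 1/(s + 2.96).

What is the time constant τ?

For H(s) = 1/(s + 1/τ), the pole is at -1/τ = -2.96, so τ = 1/2.96 = 0.3378 s.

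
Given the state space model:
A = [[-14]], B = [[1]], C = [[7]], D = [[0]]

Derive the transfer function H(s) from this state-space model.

(sI - A)⁻¹ = 1/(s + 14). H(s) = 7 × 1/(s + 14) + 0 = 7/(s + 14).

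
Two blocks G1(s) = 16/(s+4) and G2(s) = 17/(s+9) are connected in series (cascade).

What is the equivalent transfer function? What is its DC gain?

Series: multiply transfer functions. G_eq = 16/(s+4) × 17/(s+9) = 272/((s+4)(s+9)). DC gain = 272/(4×9) = 7.5556.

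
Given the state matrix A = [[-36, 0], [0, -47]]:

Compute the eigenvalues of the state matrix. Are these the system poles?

For diagonal matrix, eigenvalues are diagonal entries: λ₁ = -36, λ₂ = -47. Eigenvalues of A = system poles.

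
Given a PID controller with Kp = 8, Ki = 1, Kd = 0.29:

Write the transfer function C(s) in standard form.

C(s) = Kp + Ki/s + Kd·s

Substituting values: C(s) = 8 + 1/s + 0.29s = (0.29s² + 8s + 1)/s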